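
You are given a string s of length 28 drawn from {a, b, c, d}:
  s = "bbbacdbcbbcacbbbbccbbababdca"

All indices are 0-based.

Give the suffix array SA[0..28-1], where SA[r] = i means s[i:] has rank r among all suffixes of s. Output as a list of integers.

[27, 21, 23, 11, 3, 20, 22, 2, 19, 1, 0, 13, 14, 8, 15, 9, 6, 16, 24, 26, 10, 18, 12, 7, 17, 4, 5, 25]

sorted suffixes:
  #0 SA[0]=27  'a'
  #1 SA[1]=21  'ababdca'
  #2 SA[2]=23  'abdca'
  #3 SA[3]=11  'acbbbbccbbababdca'
  #4 SA[4]=3  'acdbcbbcacbbbbccbbababdca'
  #5 SA[5]=20  'bababdca'
  #6 SA[6]=22  'babdca'
  #7 SA[7]=2  'bacdbcbbcacbbbbccbbababdca'
  #8 SA[8]=19  'bbababdca'
  #9 SA[9]=1  'bbacdbcbbcacbbbbccbbababdca'
  #10 SA[10]=0  'bbbacdbcbbcacbbbbccbbababdca'
  #11 SA[11]=13  'bbbbccbbababdca'
  #12 SA[12]=14  'bbbccbbababdca'
  #13 SA[13]=8  'bbcacbbbbccbbababdca'
  #14 SA[14]=15  'bbccbbababdca'
  #15 SA[15]=9  'bcacbbbbccbbababdca'
  #16 SA[16]=6  'bcbbcacbbbbccbbababdca'
  #17 SA[17]=16  'bccbbababdca'
  #18 SA[18]=24  'bdca'
  #19 SA[19]=26  'ca'
  #20 SA[20]=10  'cacbbbbccbbababdca'
  #21 SA[21]=18  'cbbababdca'
  #22 SA[22]=12  'cbbbbccbbababdca'
  #23 SA[23]=7  'cbbcacbbbbccbbababdca'
  #24 SA[24]=17  'ccbbababdca'
  #25 SA[25]=4  'cdbcbbcacbbbbccbbababdca'
  #26 SA[26]=5  'dbcbbcacbbbbccbbababdca'
  #27 SA[27]=25  'dca'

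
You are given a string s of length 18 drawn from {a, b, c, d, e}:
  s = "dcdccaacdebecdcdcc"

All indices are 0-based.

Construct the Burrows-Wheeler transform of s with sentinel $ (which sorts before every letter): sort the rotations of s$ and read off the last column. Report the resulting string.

ccaeccddddeaccc$cdb

rank  rotation             last
    0  $dcdccaacdebecdcdcc  c
    1  aacdebecdcdcc$dcdcc  c
    2  acdebecdcdcc$dcdcca  a
    3  becdcdcc$dcdccaacde  e
    4  c$dcdccaacdebecdcdc  c
    5  caacdebecdcdcc$dcdc  c
    6  cc$dcdccaacdebecdcd  d
    7  ccaacdebecdcdcc$dcd  d
    8  cdcc$dcdccaacdebecd  d
    9  cdccaacdebecdcdcc$d  d
   10  cdcdcc$dcdccaacdebe  e
   11  cdebecdcdcc$dcdccaa  a
   12  dcc$dcdccaacdebecdc  c
   13  dccaacdebecdcdcc$dc  c
   14  dcdcc$dcdccaacdebec  c
   15  dcdccaacdebecdcdcc$  $
   16  debecdcdcc$dcdccaac  c
   17  ebecdcdcc$dcdccaacd  d
   18  ecdcdcc$dcdccaacdeb  b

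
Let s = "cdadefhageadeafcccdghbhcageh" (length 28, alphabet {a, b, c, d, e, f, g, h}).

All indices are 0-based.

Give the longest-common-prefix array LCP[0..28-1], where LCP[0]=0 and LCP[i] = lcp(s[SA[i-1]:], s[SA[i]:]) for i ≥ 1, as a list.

[0, 3, 1, 1, 3, 0, 0, 1, 2, 1, 2, 0, 1, 2, 1, 0, 2, 1, 1, 0, 1, 0, 2, 1, 0, 1, 1, 1]

sorted suffixes:
  #0 SA[0]=10  'adeafcccdghbhcageh'
  #1 SA[1]=2  'adefhageadeafcccdghbhcageh'
  #2 SA[2]=13  'afcccdghbhcageh'
  #3 SA[3]=7  'ageadeafcccdghbhcageh'
  #4 SA[4]=24  'ageh'
  #5 SA[5]=21  'bhcageh'
  #6 SA[6]=23  'cageh'
  #7 SA[7]=15  'cccdghbhcageh'
  #8 SA[8]=16  'ccdghbhcageh'
  #9 SA[9]=0  'cdadefhageadeafcccdghbhcageh'
  #10 SA[10]=17  'cdghbhcageh'
  #11 SA[11]=1  'dadefhageadeafcccdghbhcageh'
  #12 SA[12]=11  'deafcccdghbhcageh'
  #13 SA[13]=3  'defhageadeafcccdghbhcageh'
  #14 SA[14]=18  'dghbhcageh'
  #15 SA[15]=9  'eadeafcccdghbhcageh'
  #16 SA[16]=12  'eafcccdghbhcageh'
  #17 SA[17]=4  'efhageadeafcccdghbhcageh'
  #18 SA[18]=26  'eh'
  #19 SA[19]=14  'fcccdghbhcageh'
  #20 SA[20]=5  'fhageadeafcccdghbhcageh'
  #21 SA[21]=8  'geadeafcccdghbhcageh'
  #22 SA[22]=25  'geh'
  #23 SA[23]=19  'ghbhcageh'
  #24 SA[24]=27  'h'
  #25 SA[25]=6  'hageadeafcccdghbhcageh'
  #26 SA[26]=20  'hbhcageh'
  #27 SA[27]=22  'hcageh'

SA = [10, 2, 13, 7, 24, 21, 23, 15, 16, 0, 17, 1, 11, 3, 18, 9, 12, 4, 26, 14, 5, 8, 25, 19, 27, 6, 20, 22]
[i] adj suffixes → lcp
  [1] 10/2 → 3 ('ade')
  [2] 2/13 → 1 ('a')
  [3] 13/7 → 1 ('a')
  [4] 7/24 → 3 ('age')
  [5] 24/21 → 0 ('')
  [6] 21/23 → 0 ('')
  [7] 23/15 → 1 ('c')
  [8] 15/16 → 2 ('cc')
  [9] 16/0 → 1 ('c')
  [10] 0/17 → 2 ('cd')
  [11] 17/1 → 0 ('')
  [12] 1/11 → 1 ('d')
  [13] 11/3 → 2 ('de')
  [14] 3/18 → 1 ('d')
  [15] 18/9 → 0 ('')
  [16] 9/12 → 2 ('ea')
  [17] 12/4 → 1 ('e')
  [18] 4/26 → 1 ('e')
  [19] 26/14 → 0 ('')
  [20] 14/5 → 1 ('f')
  [21] 5/8 → 0 ('')
  [22] 8/25 → 2 ('ge')
  [23] 25/19 → 1 ('g')
  [24] 19/27 → 0 ('')
  [25] 27/6 → 1 ('h')
  [26] 6/20 → 1 ('h')
  [27] 20/22 → 1 ('h')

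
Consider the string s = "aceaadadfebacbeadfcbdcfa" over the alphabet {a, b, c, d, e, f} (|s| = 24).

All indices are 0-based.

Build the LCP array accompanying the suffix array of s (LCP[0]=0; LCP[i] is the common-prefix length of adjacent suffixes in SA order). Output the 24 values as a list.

[0, 1, 1, 2, 1, 2, 3, 0, 1, 1, 0, 2, 1, 1, 0, 1, 1, 2, 0, 2, 1, 0, 1, 1]

sorted suffixes:
  #0 SA[0]=23  'a'
  #1 SA[1]=3  'aadadfebacbeadfcbdcfa'
  #2 SA[2]=11  'acbeadfcbdcfa'
  #3 SA[3]=0  'aceaadadfebacbeadfcbdcfa'
  #4 SA[4]=4  'adadfebacbeadfcbdcfa'
  #5 SA[5]=15  'adfcbdcfa'
  #6 SA[6]=6  'adfebacbeadfcbdcfa'
  #7 SA[7]=10  'bacbeadfcbdcfa'
  #8 SA[8]=19  'bdcfa'
  #9 SA[9]=13  'beadfcbdcfa'
  #10 SA[10]=18  'cbdcfa'
  #11 SA[11]=12  'cbeadfcbdcfa'
  #12 SA[12]=1  'ceaadadfebacbeadfcbdcfa'
  #13 SA[13]=21  'cfa'
  #14 SA[14]=5  'dadfebacbeadfcbdcfa'
  #15 SA[15]=20  'dcfa'
  #16 SA[16]=16  'dfcbdcfa'
  #17 SA[17]=7  'dfebacbeadfcbdcfa'
  #18 SA[18]=2  'eaadadfebacbeadfcbdcfa'
  #19 SA[19]=14  'eadfcbdcfa'
  #20 SA[20]=9  'ebacbeadfcbdcfa'
  #21 SA[21]=22  'fa'
  #22 SA[22]=17  'fcbdcfa'
  #23 SA[23]=8  'febacbeadfcbdcfa'

SA = [23, 3, 11, 0, 4, 15, 6, 10, 19, 13, 18, 12, 1, 21, 5, 20, 16, 7, 2, 14, 9, 22, 17, 8]
[i] adj suffixes → lcp
  [1] 23/3 → 1 ('a')
  [2] 3/11 → 1 ('a')
  [3] 11/0 → 2 ('ac')
  [4] 0/4 → 1 ('a')
  [5] 4/15 → 2 ('ad')
  [6] 15/6 → 3 ('adf')
  [7] 6/10 → 0 ('')
  [8] 10/19 → 1 ('b')
  [9] 19/13 → 1 ('b')
  [10] 13/18 → 0 ('')
  [11] 18/12 → 2 ('cb')
  [12] 12/1 → 1 ('c')
  [13] 1/21 → 1 ('c')
  [14] 21/5 → 0 ('')
  [15] 5/20 → 1 ('d')
  [16] 20/16 → 1 ('d')
  [17] 16/7 → 2 ('df')
  [18] 7/2 → 0 ('')
  [19] 2/14 → 2 ('ea')
  [20] 14/9 → 1 ('e')
  [21] 9/22 → 0 ('')
  [22] 22/17 → 1 ('f')
  [23] 17/8 → 1 ('f')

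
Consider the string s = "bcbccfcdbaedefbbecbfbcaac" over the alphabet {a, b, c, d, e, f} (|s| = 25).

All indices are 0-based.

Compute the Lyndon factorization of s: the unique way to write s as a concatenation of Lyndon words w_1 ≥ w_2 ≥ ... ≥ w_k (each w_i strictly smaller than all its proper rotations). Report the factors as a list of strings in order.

["bcbccfcd", "b", "aedefbbecbfbc", "aac"]

emit factor 1: 'bcbccfcd' (i=0, period=8)
emit factor 2: 'b' (i=8, period=1)
emit factor 3: 'aedefbbecbfbc' (i=9, period=13)
emit factor 4: 'aac' (i=22, period=3)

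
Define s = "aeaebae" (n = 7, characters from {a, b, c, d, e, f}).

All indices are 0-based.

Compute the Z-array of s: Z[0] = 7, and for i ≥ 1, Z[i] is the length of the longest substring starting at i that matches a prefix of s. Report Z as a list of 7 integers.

Z[0]=7
i=1: i≥r, start 0; Z[1]=0
i=2: i≥r, start 0; Z[2]=2 grow→box=[2,4)
i=3: min(r-i=1, Z[1]=0)=0; Z[3]=0
i=4: i≥r, start 0; Z[4]=0
i=5: i≥r, start 0; Z[5]=2 grow→box=[5,7)
i=6: min(r-i=1, Z[1]=0)=0; Z[6]=0

[7, 0, 2, 0, 0, 2, 0]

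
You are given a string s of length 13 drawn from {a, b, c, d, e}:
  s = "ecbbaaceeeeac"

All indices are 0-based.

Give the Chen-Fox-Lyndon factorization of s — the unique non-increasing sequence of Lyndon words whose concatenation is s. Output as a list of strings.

emit factor 1: 'e' (i=0, period=1)
emit factor 2: 'c' (i=1, period=1)
emit factor 3: 'b' (i=2, period=1)
emit factor 4: 'b' (i=3, period=1)
emit factor 5: 'aaceeeeac' (i=4, period=9)

["e", "c", "b", "b", "aaceeeeac"]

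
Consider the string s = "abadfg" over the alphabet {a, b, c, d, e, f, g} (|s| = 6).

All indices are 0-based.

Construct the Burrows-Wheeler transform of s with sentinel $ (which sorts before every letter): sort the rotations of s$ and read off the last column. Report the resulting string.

g$baadf

rank  rotation last
    0  $abadfg  g
    1  abadfg$  $
    2  adfg$ab  b
    3  badfg$a  a
    4  dfg$aba  a
    5  fg$abad  d
    6  g$abadf  f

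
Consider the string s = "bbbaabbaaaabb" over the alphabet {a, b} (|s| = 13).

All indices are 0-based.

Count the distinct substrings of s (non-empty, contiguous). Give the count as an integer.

65

sorted suffixes:
  #0 SA[0]=7  'aaaabb'
  #1 SA[1]=8  'aaabb'
  #2 SA[2]=9  'aabb'
  #3 SA[3]=3  'aabbaaaabb'
  #4 SA[4]=10  'abb'
  #5 SA[5]=4  'abbaaaabb'
  #6 SA[6]=12  'b'
  #7 SA[7]=6  'baaaabb'
  #8 SA[8]=2  'baabbaaaabb'
  #9 SA[9]=11  'bb'
  #10 SA[10]=5  'bbaaaabb'
  #11 SA[11]=1  'bbaabbaaaabb'
  #12 SA[12]=0  'bbbaabbaaaabb'

SA = [7, 8, 9, 3, 10, 4, 12, 6, 2, 11, 5, 1, 0]
rank  pair      lcp
   1  s[7:],s[8:]  3  'aaa'
   2  s[8:],s[9:]  2  'aa'
   3  s[9:],s[3:]  4  'aabb'
   4  s[3:],s[10:]  1  'a'
   5  s[10:],s[4:]  3  'abb'
   6  s[4:],s[12:]  0  ''
   7  s[12:],s[6:]  1  'b'
   8  s[6:],s[2:]  3  'baa'
   9  s[2:],s[11:]  1  'b'
  10  s[11:],s[5:]  2  'bb'
  11  s[5:],s[1:]  4  'bbaa'
  12  s[1:],s[0:]  2  'bb'

n(n+1)/2 = 13·14/2 = 91
Σ LCP = 0 + 3 + 2 + 4 + 1 + 3 + 0 + 1 + 3 + 1 + 2 + 4 + 2 = 26
distinct = 91 − 26 = 65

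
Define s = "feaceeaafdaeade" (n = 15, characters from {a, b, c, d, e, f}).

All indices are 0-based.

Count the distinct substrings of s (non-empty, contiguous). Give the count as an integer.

rank→(start, suffix):
  0 → (6, 'aafdaeade')
  1 → (2, 'aceeaafdaeade')
  2 → (12, 'ade')
  3 → (10, 'aeade')
  4 → (7, 'afdaeade')
  5 → (3, 'ceeaafdaeade')
  6 → (9, 'daeade')
  7 → (13, 'de')
  8 → (14, 'e')
  9 → (5, 'eaafdaeade')
  10 → (1, 'eaceeaafdaeade')
  11 → (11, 'eade')
  12 → (4, 'eeaafdaeade')
  13 → (8, 'fdaeade')
  14 → (0, 'feaceeaafdaeade')

SA = [6, 2, 12, 10, 7, 3, 9, 13, 14, 5, 1, 11, 4, 8, 0]
i: (SA[i-1],SA[i]) lcp shared
  1: (6,2) 1 'a'
  2: (2,12) 1 'a'
  3: (12,10) 1 'a'
  4: (10,7) 1 'a'
  5: (7,3) 0 ''
  6: (3,9) 0 ''
  7: (9,13) 1 'd'
  8: (13,14) 0 ''
  9: (14,5) 1 'e'
  10: (5,1) 2 'ea'
  11: (1,11) 2 'ea'
  12: (11,4) 1 'e'
  13: (4,8) 0 ''
  14: (8,0) 1 'f'

n(n+1)/2 = 15·16/2 = 120
Σ LCP = 0 + 1 + 1 + 1 + 1 + 0 + 0 + 1 + 0 + 1 + 2 + 2 + 1 + 0 + 1 = 12
distinct = 120 − 12 = 108

108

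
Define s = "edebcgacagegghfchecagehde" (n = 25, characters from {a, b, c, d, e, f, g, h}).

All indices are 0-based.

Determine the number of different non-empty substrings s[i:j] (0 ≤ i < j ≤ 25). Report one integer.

301

rank | idx | suffix
   0 |   6 | acagegghfchecagehde
   1 |   8 | agegghfchecagehde
   2 |  19 | agehde
   3 |   3 | bcgacagegghfchecagehde
   4 |   7 | cagegghfchecagehde
   5 |  18 | cagehde
   6 |   4 | cgacagegghfchecagehde
   7 |  15 | checagehde
   8 |  23 | de
   9 |   1 | debcgacagegghfchecagehde
  10 |  24 | e
  11 |   2 | ebcgacagegghfchecagehde
  12 |  17 | ecagehde
  13 |   0 | edebcgacagegghfchecagehde
  14 |  10 | egghfchecagehde
  15 |  21 | ehde
  16 |  14 | fchecagehde
  17 |   5 | gacagegghfchecagehde
  18 |   9 | gegghfchecagehde
  19 |  20 | gehde
  20 |  11 | gghfchecagehde
  21 |  12 | ghfchecagehde
  22 |  22 | hde
  23 |  16 | hecagehde
  24 |  13 | hfchecagehde

SA = [6, 8, 19, 3, 7, 18, 4, 15, 23, 1, 24, 2, 17, 0, 10, 21, 14, 5, 9, 20, 11, 12, 22, 16, 13]
[i] adj suffixes → lcp
  [1] 6/8 → 1 ('a')
  [2] 8/19 → 3 ('age')
  [3] 19/3 → 0 ('')
  [4] 3/7 → 0 ('')
  [5] 7/18 → 4 ('cage')
  [6] 18/4 → 1 ('c')
  [7] 4/15 → 1 ('c')
  [8] 15/23 → 0 ('')
  [9] 23/1 → 2 ('de')
  [10] 1/24 → 0 ('')
  [11] 24/2 → 1 ('e')
  [12] 2/17 → 1 ('e')
  [13] 17/0 → 1 ('e')
  [14] 0/10 → 1 ('e')
  [15] 10/21 → 1 ('e')
  [16] 21/14 → 0 ('')
  [17] 14/5 → 0 ('')
  [18] 5/9 → 1 ('g')
  [19] 9/20 → 2 ('ge')
  [20] 20/11 → 1 ('g')
  [21] 11/12 → 1 ('g')
  [22] 12/22 → 0 ('')
  [23] 22/16 → 1 ('h')
  [24] 16/13 → 1 ('h')

n(n+1)/2 = 25·26/2 = 325
Σ LCP = 0 + 1 + 3 + 0 + 0 + 4 + 1 + 1 + 0 + 2 + 0 + 1 + 1 + 1 + 1 + 1 + 0 + 0 + 1 + 2 + 1 + 1 + 0 + 1 + 1 = 24
distinct = 325 − 24 = 301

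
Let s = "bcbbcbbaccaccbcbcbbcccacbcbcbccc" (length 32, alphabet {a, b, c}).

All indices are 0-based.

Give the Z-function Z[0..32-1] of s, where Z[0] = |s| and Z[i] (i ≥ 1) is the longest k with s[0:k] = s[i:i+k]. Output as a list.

Z[0]=32
i=1: fresh scan; Z[1]=0
i=2: fresh scan; Z[2]=1 grow→box=[2,3)
i=3: fresh scan; Z[3]=4 grow→box=[3,7)
i=4: min(r-i=3, Z[1]=0)=0; Z[4]=0
i=5: min(r-i=2, Z[2]=1)=1; Z[5]=1
i=6: min(r-i=1, Z[3]=4)=1; Z[6]=1
i=7: fresh scan; Z[7]=0
i=8: fresh scan; Z[8]=0
i=9: fresh scan; Z[9]=0
i=10: fresh scan; Z[10]=0
i=11: fresh scan; Z[11]=0
i=12: fresh scan; Z[12]=0
i=13: fresh scan; Z[13]=3 grow→box=[13,16)
i=14: min(r-i=2, Z[1]=0)=0; Z[14]=0
i=15: min(r-i=1, Z[2]=1)=1; Z[15]=5 grow→box=[15,20)
i=16: min(r-i=4, Z[1]=0)=0; Z[16]=0
i=17: min(r-i=3, Z[2]=1)=1; Z[17]=1
i=18: min(r-i=2, Z[3]=4)=2; Z[18]=2
i=19: min(r-i=1, Z[4]=0)=0; Z[19]=0
i=20: fresh scan; Z[20]=0
i=21: fresh scan; Z[21]=0
i=22: fresh scan; Z[22]=0
i=23: fresh scan; Z[23]=0
i=24: fresh scan; Z[24]=3 grow→box=[24,27)
i=25: min(r-i=2, Z[1]=0)=0; Z[25]=0
i=26: min(r-i=1, Z[2]=1)=1; Z[26]=3 grow→box=[26,29)
i=27: min(r-i=2, Z[1]=0)=0; Z[27]=0
i=28: min(r-i=1, Z[2]=1)=1; Z[28]=2 grow→box=[28,30)
i=29: min(r-i=1, Z[1]=0)=0; Z[29]=0
i=30: fresh scan; Z[30]=0
i=31: fresh scan; Z[31]=0

[32, 0, 1, 4, 0, 1, 1, 0, 0, 0, 0, 0, 0, 3, 0, 5, 0, 1, 2, 0, 0, 0, 0, 0, 3, 0, 3, 0, 2, 0, 0, 0]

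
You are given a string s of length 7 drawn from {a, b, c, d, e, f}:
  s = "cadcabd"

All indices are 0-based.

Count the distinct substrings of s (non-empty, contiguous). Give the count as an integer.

24

rank | idx | suffix
   0 |   4 | abd
   1 |   1 | adcabd
   2 |   5 | bd
   3 |   3 | cabd
   4 |   0 | cadcabd
   5 |   6 | d
   6 |   2 | dcabd

SA = [4, 1, 5, 3, 0, 6, 2]
rank  pair      lcp
   1  s[4:],s[1:]  1  'a'
   2  s[1:],s[5:]  0  ''
   3  s[5:],s[3:]  0  ''
   4  s[3:],s[0:]  2  'ca'
   5  s[0:],s[6:]  0  ''
   6  s[6:],s[2:]  1  'd'

n(n+1)/2 = 7·8/2 = 28
Σ LCP = 0 + 1 + 0 + 0 + 2 + 0 + 1 = 4
distinct = 28 − 4 = 24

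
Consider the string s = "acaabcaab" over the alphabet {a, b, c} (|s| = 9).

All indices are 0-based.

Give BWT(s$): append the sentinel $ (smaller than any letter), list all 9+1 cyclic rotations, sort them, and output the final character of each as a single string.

bccaa$aaba

rank  rotation    last
    0  $acaabcaab  b
    1  aab$acaabc  c
    2  aabcaab$ac  c
    3  ab$acaabca  a
    4  abcaab$aca  a
    5  acaabcaab$  $
    6  b$acaabcaa  a
    7  bcaab$acaa  a
    8  caab$acaab  b
    9  caabcaab$a  a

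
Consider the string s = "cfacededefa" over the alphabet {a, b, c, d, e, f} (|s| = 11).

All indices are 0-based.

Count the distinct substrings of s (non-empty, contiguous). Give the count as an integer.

56

rank→(start, suffix):
  0 → (10, 'a')
  1 → (2, 'acededefa')
  2 → (3, 'cededefa')
  3 → (0, 'cfacededefa')
  4 → (5, 'dedefa')
  5 → (7, 'defa')
  6 → (4, 'ededefa')
  7 → (6, 'edefa')
  8 → (8, 'efa')
  9 → (9, 'fa')
  10 → (1, 'facededefa')

SA = [10, 2, 3, 0, 5, 7, 4, 6, 8, 9, 1]
rank  pair      lcp
   1  s[10:],s[2:]  1  'a'
   2  s[2:],s[3:]  0  ''
   3  s[3:],s[0:]  1  'c'
   4  s[0:],s[5:]  0  ''
   5  s[5:],s[7:]  2  'de'
   6  s[7:],s[4:]  0  ''
   7  s[4:],s[6:]  3  'ede'
   8  s[6:],s[8:]  1  'e'
   9  s[8:],s[9:]  0  ''
  10  s[9:],s[1:]  2  'fa'

n(n+1)/2 = 11·12/2 = 66
Σ LCP = 0 + 1 + 0 + 1 + 0 + 2 + 0 + 3 + 1 + 0 + 2 = 10
distinct = 66 − 10 = 56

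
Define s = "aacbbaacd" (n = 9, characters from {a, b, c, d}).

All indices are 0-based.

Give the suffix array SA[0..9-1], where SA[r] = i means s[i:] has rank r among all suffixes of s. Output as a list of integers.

[0, 5, 1, 6, 4, 3, 2, 7, 8]

rank | idx | suffix
   0 |   0 | aacbbaacd
   1 |   5 | aacd
   2 |   1 | acbbaacd
   3 |   6 | acd
   4 |   4 | baacd
   5 |   3 | bbaacd
   6 |   2 | cbbaacd
   7 |   7 | cd
   8 |   8 | d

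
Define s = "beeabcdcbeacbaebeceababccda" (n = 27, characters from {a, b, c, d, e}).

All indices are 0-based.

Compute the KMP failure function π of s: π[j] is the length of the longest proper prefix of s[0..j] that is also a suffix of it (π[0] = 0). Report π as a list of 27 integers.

[0, 0, 0, 0, 1, 0, 0, 0, 1, 2, 0, 0, 1, 0, 0, 1, 2, 0, 0, 0, 1, 0, 1, 0, 0, 0, 0]

π[0] = 0
j=1 s[j]='e': π[1]=0 (border '')
j=2 s[j]='e': π[2]=0 (border '')
j=3 s[j]='a': π[3]=0 (border '')
j=4 s[j]='b': π[4]=1 (border 'b')
j=5 s[j]='c': k: 1→0; π[5]=0 (border '')
j=6 s[j]='d': π[6]=0 (border '')
j=7 s[j]='c': π[7]=0 (border '')
j=8 s[j]='b': π[8]=1 (border 'b')
j=9 s[j]='e': π[9]=2 (border 'be')
j=10 s[j]='a': k: 2→0; π[10]=0 (border '')
j=11 s[j]='c': π[11]=0 (border '')
j=12 s[j]='b': π[12]=1 (border 'b')
j=13 s[j]='a': k: 1→0; π[13]=0 (border '')
j=14 s[j]='e': π[14]=0 (border '')
j=15 s[j]='b': π[15]=1 (border 'b')
j=16 s[j]='e': π[16]=2 (border 'be')
j=17 s[j]='c': k: 2→0; π[17]=0 (border '')
j=18 s[j]='e': π[18]=0 (border '')
j=19 s[j]='a': π[19]=0 (border '')
j=20 s[j]='b': π[20]=1 (border 'b')
j=21 s[j]='a': k: 1→0; π[21]=0 (border '')
j=22 s[j]='b': π[22]=1 (border 'b')
j=23 s[j]='c': k: 1→0; π[23]=0 (border '')
j=24 s[j]='c': π[24]=0 (border '')
j=25 s[j]='d': π[25]=0 (border '')
j=26 s[j]='a': π[26]=0 (border '')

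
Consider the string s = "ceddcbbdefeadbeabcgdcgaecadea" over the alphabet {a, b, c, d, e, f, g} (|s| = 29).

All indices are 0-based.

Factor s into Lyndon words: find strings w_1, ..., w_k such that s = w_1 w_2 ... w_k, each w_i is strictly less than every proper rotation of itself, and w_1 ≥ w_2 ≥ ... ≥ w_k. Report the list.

["cedd", "c", "bbdefe", "adbe", "abcgdcgaecade", "a"]

emit factor 1: 'cedd' (i=0, period=4)
emit factor 2: 'c' (i=4, period=1)
emit factor 3: 'bbdefe' (i=5, period=6)
emit factor 4: 'adbe' (i=11, period=4)
emit factor 5: 'abcgdcgaecade' (i=15, period=13)
emit factor 6: 'a' (i=28, period=1)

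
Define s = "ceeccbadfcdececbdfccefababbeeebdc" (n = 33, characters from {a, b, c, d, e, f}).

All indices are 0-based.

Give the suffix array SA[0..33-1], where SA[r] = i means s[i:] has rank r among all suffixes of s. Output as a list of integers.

sorted suffixes:
  #0 SA[0]=22  'ababbeeebdc'
  #1 SA[1]=24  'abbeeebdc'
  #2 SA[2]=6  'adfcdececbdfccefababbeeebdc'
  #3 SA[3]=23  'babbeeebdc'
  #4 SA[4]=5  'badfcdececbdfccefababbeeebdc'
  #5 SA[5]=25  'bbeeebdc'
  #6 SA[6]=30  'bdc'
  #7 SA[7]=15  'bdfccefababbeeebdc'
  #8 SA[8]=26  'beeebdc'
  #9 SA[9]=32  'c'
  #10 SA[10]=4  'cbadfcdececbdfccefababbeeebdc'
  #11 SA[11]=14  'cbdfccefababbeeebdc'
  #12 SA[12]=3  'ccbadfcdececbdfccefababbeeebdc'
  #13 SA[13]=18  'ccefababbeeebdc'
  #14 SA[14]=9  'cdececbdfccefababbeeebdc'
  #15 SA[15]=12  'cecbdfccefababbeeebdc'
  #16 SA[16]=0  'ceeccbadfcdececbdfccefababbeeebdc'
  #17 SA[17]=19  'cefababbeeebdc'
  #18 SA[18]=31  'dc'
  #19 SA[19]=10  'dececbdfccefababbeeebdc'
  #20 SA[20]=16  'dfccefababbeeebdc'
  #21 SA[21]=7  'dfcdececbdfccefababbeeebdc'
  #22 SA[22]=29  'ebdc'
  #23 SA[23]=13  'ecbdfccefababbeeebdc'
  #24 SA[24]=2  'eccbadfcdececbdfccefababbeeebdc'
  #25 SA[25]=11  'ececbdfccefababbeeebdc'
  #26 SA[26]=28  'eebdc'
  #27 SA[27]=1  'eeccbadfcdececbdfccefababbeeebdc'
  #28 SA[28]=27  'eeebdc'
  #29 SA[29]=20  'efababbeeebdc'
  #30 SA[30]=21  'fababbeeebdc'
  #31 SA[31]=17  'fccefababbeeebdc'
  #32 SA[32]=8  'fcdececbdfccefababbeeebdc'

[22, 24, 6, 23, 5, 25, 30, 15, 26, 32, 4, 14, 3, 18, 9, 12, 0, 19, 31, 10, 16, 7, 29, 13, 2, 11, 28, 1, 27, 20, 21, 17, 8]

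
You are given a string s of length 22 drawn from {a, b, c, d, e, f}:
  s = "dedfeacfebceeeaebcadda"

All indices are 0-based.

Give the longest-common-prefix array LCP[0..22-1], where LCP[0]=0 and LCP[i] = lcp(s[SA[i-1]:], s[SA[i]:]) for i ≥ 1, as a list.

[0, 1, 1, 1, 0, 2, 0, 1, 1, 0, 1, 1, 1, 0, 2, 1, 3, 1, 1, 2, 0, 2]

rank→(start, suffix):
  0 → (21, 'a')
  1 → (5, 'acfebceeeaebcadda')
  2 → (18, 'adda')
  3 → (14, 'aebcadda')
  4 → (16, 'bcadda')
  5 → (9, 'bceeeaebcadda')
  6 → (17, 'cadda')
  7 → (10, 'ceeeaebcadda')
  8 → (6, 'cfebceeeaebcadda')
  9 → (20, 'da')
  10 → (19, 'dda')
  11 → (0, 'dedfeacfebceeeaebcadda')
  12 → (2, 'dfeacfebceeeaebcadda')
  13 → (4, 'eacfebceeeaebcadda')
  14 → (13, 'eaebcadda')
  15 → (15, 'ebcadda')
  16 → (8, 'ebceeeaebcadda')
  17 → (1, 'edfeacfebceeeaebcadda')
  18 → (12, 'eeaebcadda')
  19 → (11, 'eeeaebcadda')
  20 → (3, 'feacfebceeeaebcadda')
  21 → (7, 'febceeeaebcadda')

SA = [21, 5, 18, 14, 16, 9, 17, 10, 6, 20, 19, 0, 2, 4, 13, 15, 8, 1, 12, 11, 3, 7]
[i] adj suffixes → lcp
  [1] 21/5 → 1 ('a')
  [2] 5/18 → 1 ('a')
  [3] 18/14 → 1 ('a')
  [4] 14/16 → 0 ('')
  [5] 16/9 → 2 ('bc')
  [6] 9/17 → 0 ('')
  [7] 17/10 → 1 ('c')
  [8] 10/6 → 1 ('c')
  [9] 6/20 → 0 ('')
  [10] 20/19 → 1 ('d')
  [11] 19/0 → 1 ('d')
  [12] 0/2 → 1 ('d')
  [13] 2/4 → 0 ('')
  [14] 4/13 → 2 ('ea')
  [15] 13/15 → 1 ('e')
  [16] 15/8 → 3 ('ebc')
  [17] 8/1 → 1 ('e')
  [18] 1/12 → 1 ('e')
  [19] 12/11 → 2 ('ee')
  [20] 11/3 → 0 ('')
  [21] 3/7 → 2 ('fe')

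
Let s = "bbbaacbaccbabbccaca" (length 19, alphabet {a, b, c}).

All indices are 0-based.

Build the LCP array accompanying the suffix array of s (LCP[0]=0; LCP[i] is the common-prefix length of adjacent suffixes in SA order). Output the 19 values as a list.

[0, 1, 1, 1, 2, 2, 0, 2, 2, 1, 2, 2, 1, 0, 2, 1, 3, 1, 2]

rank | idx | suffix
   0 |  18 | a
   1 |   3 | aacbaccbabbccaca
   2 |  11 | abbccaca
   3 |  16 | aca
   4 |   4 | acbaccbabbccaca
   5 |   7 | accbabbccaca
   6 |   2 | baacbaccbabbccaca
   7 |  10 | babbccaca
   8 |   6 | baccbabbccaca
   9 |   1 | bbaacbaccbabbccaca
  10 |   0 | bbbaacbaccbabbccaca
  11 |  12 | bbccaca
  12 |  13 | bccaca
  13 |  17 | ca
  14 |  15 | caca
  15 |   9 | cbabbccaca
  16 |   5 | cbaccbabbccaca
  17 |  14 | ccaca
  18 |   8 | ccbabbccaca

SA = [18, 3, 11, 16, 4, 7, 2, 10, 6, 1, 0, 12, 13, 17, 15, 9, 5, 14, 8]
rank  pair      lcp
   1  s[18:],s[3:]  1  'a'
   2  s[3:],s[11:]  1  'a'
   3  s[11:],s[16:]  1  'a'
   4  s[16:],s[4:]  2  'ac'
   5  s[4:],s[7:]  2  'ac'
   6  s[7:],s[2:]  0  ''
   7  s[2:],s[10:]  2  'ba'
   8  s[10:],s[6:]  2  'ba'
   9  s[6:],s[1:]  1  'b'
  10  s[1:],s[0:]  2  'bb'
  11  s[0:],s[12:]  2  'bb'
  12  s[12:],s[13:]  1  'b'
  13  s[13:],s[17:]  0  ''
  14  s[17:],s[15:]  2  'ca'
  15  s[15:],s[9:]  1  'c'
  16  s[9:],s[5:]  3  'cba'
  17  s[5:],s[14:]  1  'c'
  18  s[14:],s[8:]  2  'cc'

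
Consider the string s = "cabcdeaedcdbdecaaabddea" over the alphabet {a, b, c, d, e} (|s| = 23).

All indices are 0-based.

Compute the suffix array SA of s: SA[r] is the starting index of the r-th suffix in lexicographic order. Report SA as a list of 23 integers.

rank | idx | suffix
   0 |  22 | a
   1 |  15 | aaabddea
   2 |  16 | aabddea
   3 |   1 | abcdeaedcdbdecaaabddea
   4 |  17 | abddea
   5 |   6 | aedcdbdecaaabddea
   6 |   2 | bcdeaedcdbdecaaabddea
   7 |  18 | bddea
   8 |  11 | bdecaaabddea
   9 |  14 | caaabddea
  10 |   0 | cabcdeaedcdbdecaaabddea
  11 |   9 | cdbdecaaabddea
  12 |   3 | cdeaedcdbdecaaabddea
  13 |  10 | dbdecaaabddea
  14 |   8 | dcdbdecaaabddea
  15 |  19 | ddea
  16 |  20 | dea
  17 |   4 | deaedcdbdecaaabddea
  18 |  12 | decaaabddea
  19 |  21 | ea
  20 |   5 | eaedcdbdecaaabddea
  21 |  13 | ecaaabddea
  22 |   7 | edcdbdecaaabddea

[22, 15, 16, 1, 17, 6, 2, 18, 11, 14, 0, 9, 3, 10, 8, 19, 20, 4, 12, 21, 5, 13, 7]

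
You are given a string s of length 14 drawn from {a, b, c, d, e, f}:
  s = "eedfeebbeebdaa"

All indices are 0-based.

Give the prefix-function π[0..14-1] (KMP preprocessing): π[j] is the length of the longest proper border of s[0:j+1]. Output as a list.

π[0] = 0
j=1 s[j]='e': π[1]=1 (border 'e')
j=2 s[j]='d': k: 1→0; π[2]=0 (border '')
j=3 s[j]='f': π[3]=0 (border '')
j=4 s[j]='e': π[4]=1 (border 'e')
j=5 s[j]='e': π[5]=2 (border 'ee')
j=6 s[j]='b': k: 2→1→0; π[6]=0 (border '')
j=7 s[j]='b': π[7]=0 (border '')
j=8 s[j]='e': π[8]=1 (border 'e')
j=9 s[j]='e': π[9]=2 (border 'ee')
j=10 s[j]='b': k: 2→1→0; π[10]=0 (border '')
j=11 s[j]='d': π[11]=0 (border '')
j=12 s[j]='a': π[12]=0 (border '')
j=13 s[j]='a': π[13]=0 (border '')

[0, 1, 0, 0, 1, 2, 0, 0, 1, 2, 0, 0, 0, 0]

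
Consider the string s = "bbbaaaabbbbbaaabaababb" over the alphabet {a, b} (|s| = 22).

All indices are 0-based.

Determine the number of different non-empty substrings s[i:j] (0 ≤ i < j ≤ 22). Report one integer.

rank→(start, suffix):
  0 → (3, 'aaaabbbbbaaabaababb')
  1 → (12, 'aaabaababb')
  2 → (4, 'aaabbbbbaaabaababb')
  3 → (13, 'aabaababb')
  4 → (16, 'aababb')
  5 → (5, 'aabbbbbaaabaababb')
  6 → (14, 'abaababb')
  7 → (17, 'ababb')
  8 → (19, 'abb')
  9 → (6, 'abbbbbaaabaababb')
  10 → (21, 'b')
  11 → (2, 'baaaabbbbbaaabaababb')
  12 → (11, 'baaabaababb')
  13 → (15, 'baababb')
  14 → (18, 'babb')
  15 → (20, 'bb')
  16 → (1, 'bbaaaabbbbbaaabaababb')
  17 → (10, 'bbaaabaababb')
  18 → (0, 'bbbaaaabbbbbaaabaababb')
  19 → (9, 'bbbaaabaababb')
  20 → (8, 'bbbbaaabaababb')
  21 → (7, 'bbbbbaaabaababb')

SA = [3, 12, 4, 13, 16, 5, 14, 17, 19, 6, 21, 2, 11, 15, 18, 20, 1, 10, 0, 9, 8, 7]
rank  pair      lcp
   1  s[3:],s[12:]  3  'aaa'
   2  s[12:],s[4:]  4  'aaab'
   3  s[4:],s[13:]  2  'aa'
   4  s[13:],s[16:]  4  'aaba'
   5  s[16:],s[5:]  3  'aab'
   6  s[5:],s[14:]  1  'a'
   7  s[14:],s[17:]  3  'aba'
   8  s[17:],s[19:]  2  'ab'
   9  s[19:],s[6:]  3  'abb'
  10  s[6:],s[21:]  0  ''
  11  s[21:],s[2:]  1  'b'
  12  s[2:],s[11:]  4  'baaa'
  13  s[11:],s[15:]  3  'baa'
  14  s[15:],s[18:]  2  'ba'
  15  s[18:],s[20:]  1  'b'
  16  s[20:],s[1:]  2  'bb'
  17  s[1:],s[10:]  5  'bbaaa'
  18  s[10:],s[0:]  2  'bb'
  19  s[0:],s[9:]  6  'bbbaaa'
  20  s[9:],s[8:]  3  'bbb'
  21  s[8:],s[7:]  4  'bbbb'

n(n+1)/2 = 22·23/2 = 253
Σ LCP = 0 + 3 + 4 + 2 + 4 + 3 + 1 + 3 + 2 + 3 + 0 + 1 + 4 + 3 + 2 + 1 + 2 + 5 + 2 + 6 + 3 + 4 = 58
distinct = 253 − 58 = 195

195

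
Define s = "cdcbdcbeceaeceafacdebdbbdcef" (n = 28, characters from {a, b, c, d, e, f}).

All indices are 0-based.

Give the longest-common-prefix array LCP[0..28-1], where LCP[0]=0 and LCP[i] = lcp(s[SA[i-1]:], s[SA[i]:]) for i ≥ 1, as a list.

[0, 1, 1, 0, 1, 2, 3, 1, 0, 2, 1, 2, 1, 3, 2, 0, 1, 3, 2, 1, 0, 2, 1, 1, 4, 1, 0, 1]

rank→(start, suffix):
  0 → (16, 'acdebdbbdcef')
  1 → (10, 'aeceafacdebdbbdcef')
  2 → (14, 'afacdebdbbdcef')
  3 → (22, 'bbdcef')
  4 → (20, 'bdbbdcef')
  5 → (3, 'bdcbeceaeceafacdebdbbdcef')
  6 → (23, 'bdcef')
  7 → (6, 'beceaeceafacdebdbbdcef')
  8 → (2, 'cbdcbeceaeceafacdebdbbdcef')
  9 → (5, 'cbeceaeceafacdebdbbdcef')
  10 → (0, 'cdcbdcbeceaeceafacdebdbbdcef')
  11 → (17, 'cdebdbbdcef')
  12 → (8, 'ceaeceafacdebdbbdcef')
  13 → (12, 'ceafacdebdbbdcef')
  14 → (25, 'cef')
  15 → (21, 'dbbdcef')
  16 → (1, 'dcbdcbeceaeceafacdebdbbdcef')
  17 → (4, 'dcbeceaeceafacdebdbbdcef')
  18 → (24, 'dcef')
  19 → (18, 'debdbbdcef')
  20 → (9, 'eaeceafacdebdbbdcef')
  21 → (13, 'eafacdebdbbdcef')
  22 → (19, 'ebdbbdcef')
  23 → (7, 'eceaeceafacdebdbbdcef')
  24 → (11, 'eceafacdebdbbdcef')
  25 → (26, 'ef')
  26 → (27, 'f')
  27 → (15, 'facdebdbbdcef')

SA = [16, 10, 14, 22, 20, 3, 23, 6, 2, 5, 0, 17, 8, 12, 25, 21, 1, 4, 24, 18, 9, 13, 19, 7, 11, 26, 27, 15]
[i] adj suffixes → lcp
  [1] 16/10 → 1 ('a')
  [2] 10/14 → 1 ('a')
  [3] 14/22 → 0 ('')
  [4] 22/20 → 1 ('b')
  [5] 20/3 → 2 ('bd')
  [6] 3/23 → 3 ('bdc')
  [7] 23/6 → 1 ('b')
  [8] 6/2 → 0 ('')
  [9] 2/5 → 2 ('cb')
  [10] 5/0 → 1 ('c')
  [11] 0/17 → 2 ('cd')
  [12] 17/8 → 1 ('c')
  [13] 8/12 → 3 ('cea')
  [14] 12/25 → 2 ('ce')
  [15] 25/21 → 0 ('')
  [16] 21/1 → 1 ('d')
  [17] 1/4 → 3 ('dcb')
  [18] 4/24 → 2 ('dc')
  [19] 24/18 → 1 ('d')
  [20] 18/9 → 0 ('')
  [21] 9/13 → 2 ('ea')
  [22] 13/19 → 1 ('e')
  [23] 19/7 → 1 ('e')
  [24] 7/11 → 4 ('ecea')
  [25] 11/26 → 1 ('e')
  [26] 26/27 → 0 ('')
  [27] 27/15 → 1 ('f')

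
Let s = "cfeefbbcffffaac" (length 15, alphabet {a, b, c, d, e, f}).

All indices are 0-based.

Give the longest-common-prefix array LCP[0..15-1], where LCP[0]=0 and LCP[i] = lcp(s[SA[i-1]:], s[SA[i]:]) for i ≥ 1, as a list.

[0, 1, 0, 1, 0, 1, 2, 0, 1, 0, 1, 1, 1, 2, 3]

sorted suffixes:
  #0 SA[0]=12  'aac'
  #1 SA[1]=13  'ac'
  #2 SA[2]=5  'bbcffffaac'
  #3 SA[3]=6  'bcffffaac'
  #4 SA[4]=14  'c'
  #5 SA[5]=0  'cfeefbbcffffaac'
  #6 SA[6]=7  'cffffaac'
  #7 SA[7]=2  'eefbbcffffaac'
  #8 SA[8]=3  'efbbcffffaac'
  #9 SA[9]=11  'faac'
  #10 SA[10]=4  'fbbcffffaac'
  #11 SA[11]=1  'feefbbcffffaac'
  #12 SA[12]=10  'ffaac'
  #13 SA[13]=9  'fffaac'
  #14 SA[14]=8  'ffffaac'

SA = [12, 13, 5, 6, 14, 0, 7, 2, 3, 11, 4, 1, 10, 9, 8]
rank  pair      lcp
   1  s[12:],s[13:]  1  'a'
   2  s[13:],s[5:]  0  ''
   3  s[5:],s[6:]  1  'b'
   4  s[6:],s[14:]  0  ''
   5  s[14:],s[0:]  1  'c'
   6  s[0:],s[7:]  2  'cf'
   7  s[7:],s[2:]  0  ''
   8  s[2:],s[3:]  1  'e'
   9  s[3:],s[11:]  0  ''
  10  s[11:],s[4:]  1  'f'
  11  s[4:],s[1:]  1  'f'
  12  s[1:],s[10:]  1  'f'
  13  s[10:],s[9:]  2  'ff'
  14  s[9:],s[8:]  3  'fff'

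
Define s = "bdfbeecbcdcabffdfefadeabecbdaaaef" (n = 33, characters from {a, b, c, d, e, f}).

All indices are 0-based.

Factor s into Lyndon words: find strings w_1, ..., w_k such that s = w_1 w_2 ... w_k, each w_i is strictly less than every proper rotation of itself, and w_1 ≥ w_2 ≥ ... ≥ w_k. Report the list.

["bdfbeec", "bcdc", "abffdfefade", "abecbd", "aaaef"]

emit factor 1: 'bdfbeec' (i=0, period=7)
emit factor 2: 'bcdc' (i=7, period=4)
emit factor 3: 'abffdfefade' (i=11, period=11)
emit factor 4: 'abecbd' (i=22, period=6)
emit factor 5: 'aaaef' (i=28, period=5)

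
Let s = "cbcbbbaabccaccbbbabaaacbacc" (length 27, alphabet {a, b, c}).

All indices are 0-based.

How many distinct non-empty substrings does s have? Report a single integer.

329

sorted suffixes:
  #0 SA[0]=19  'aaacbacc'
  #1 SA[1]=6  'aabccaccbbbabaaacbacc'
  #2 SA[2]=20  'aacbacc'
  #3 SA[3]=17  'abaaacbacc'
  #4 SA[4]=7  'abccaccbbbabaaacbacc'
  #5 SA[5]=21  'acbacc'
  #6 SA[6]=24  'acc'
  #7 SA[7]=11  'accbbbabaaacbacc'
  #8 SA[8]=18  'baaacbacc'
  #9 SA[9]=5  'baabccaccbbbabaaacbacc'
  #10 SA[10]=16  'babaaacbacc'
  #11 SA[11]=23  'bacc'
  #12 SA[12]=4  'bbaabccaccbbbabaaacbacc'
  #13 SA[13]=15  'bbabaaacbacc'
  #14 SA[14]=3  'bbbaabccaccbbbabaaacbacc'
  #15 SA[15]=14  'bbbabaaacbacc'
  #16 SA[16]=1  'bcbbbaabccaccbbbabaaacbacc'
  #17 SA[17]=8  'bccaccbbbabaaacbacc'
  #18 SA[18]=26  'c'
  #19 SA[19]=10  'caccbbbabaaacbacc'
  #20 SA[20]=22  'cbacc'
  #21 SA[21]=2  'cbbbaabccaccbbbabaaacbacc'
  #22 SA[22]=13  'cbbbabaaacbacc'
  #23 SA[23]=0  'cbcbbbaabccaccbbbabaaacbacc'
  #24 SA[24]=25  'cc'
  #25 SA[25]=9  'ccaccbbbabaaacbacc'
  #26 SA[26]=12  'ccbbbabaaacbacc'

SA = [19, 6, 20, 17, 7, 21, 24, 11, 18, 5, 16, 23, 4, 15, 3, 14, 1, 8, 26, 10, 22, 2, 13, 0, 25, 9, 12]
i: (SA[i-1],SA[i]) lcp shared
  1: (19,6) 2 'aa'
  2: (6,20) 2 'aa'
  3: (20,17) 1 'a'
  4: (17,7) 2 'ab'
  5: (7,21) 1 'a'
  6: (21,24) 2 'ac'
  7: (24,11) 3 'acc'
  8: (11,18) 0 ''
  9: (18,5) 3 'baa'
  10: (5,16) 2 'ba'
  11: (16,23) 2 'ba'
  12: (23,4) 1 'b'
  13: (4,15) 3 'bba'
  14: (15,3) 2 'bb'
  15: (3,14) 4 'bbba'
  16: (14,1) 1 'b'
  17: (1,8) 2 'bc'
  18: (8,26) 0 ''
  19: (26,10) 1 'c'
  20: (10,22) 1 'c'
  21: (22,2) 2 'cb'
  22: (2,13) 5 'cbbba'
  23: (13,0) 2 'cb'
  24: (0,25) 1 'c'
  25: (25,9) 2 'cc'
  26: (9,12) 2 'cc'

n(n+1)/2 = 27·28/2 = 378
Σ LCP = 0 + 2 + 2 + 1 + 2 + 1 + 2 + 3 + 0 + 3 + 2 + 2 + 1 + 3 + 2 + 4 + 1 + 2 + 0 + 1 + 1 + 2 + 5 + 2 + 1 + 2 + 2 = 49
distinct = 378 − 49 = 329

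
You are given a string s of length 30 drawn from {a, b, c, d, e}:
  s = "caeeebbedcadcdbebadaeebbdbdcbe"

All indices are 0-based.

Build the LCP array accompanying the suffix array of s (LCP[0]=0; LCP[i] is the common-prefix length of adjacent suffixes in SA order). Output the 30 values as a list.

sorted suffixes:
  #0 SA[0]=17  'adaeebbdbdcbe'
  #1 SA[1]=10  'adcdbebadaeebbdbdcbe'
  #2 SA[2]=19  'aeebbdbdcbe'
  #3 SA[3]=1  'aeeebbedcadcdbebadaeebbdbdcbe'
  #4 SA[4]=16  'badaeebbdbdcbe'
  #5 SA[5]=22  'bbdbdcbe'
  #6 SA[6]=5  'bbedcadcdbebadaeebbdbdcbe'
  #7 SA[7]=23  'bdbdcbe'
  #8 SA[8]=25  'bdcbe'
  #9 SA[9]=28  'be'
  #10 SA[10]=14  'bebadaeebbdbdcbe'
  #11 SA[11]=6  'bedcadcdbebadaeebbdbdcbe'
  #12 SA[12]=9  'cadcdbebadaeebbdbdcbe'
  #13 SA[13]=0  'caeeebbedcadcdbebadaeebbdbdcbe'
  #14 SA[14]=27  'cbe'
  #15 SA[15]=12  'cdbebadaeebbdbdcbe'
  #16 SA[16]=18  'daeebbdbdcbe'
  #17 SA[17]=24  'dbdcbe'
  #18 SA[18]=13  'dbebadaeebbdbdcbe'
  #19 SA[19]=8  'dcadcdbebadaeebbdbdcbe'
  #20 SA[20]=26  'dcbe'
  #21 SA[21]=11  'dcdbebadaeebbdbdcbe'
  #22 SA[22]=29  'e'
  #23 SA[23]=15  'ebadaeebbdbdcbe'
  #24 SA[24]=21  'ebbdbdcbe'
  #25 SA[25]=4  'ebbedcadcdbebadaeebbdbdcbe'
  #26 SA[26]=7  'edcadcdbebadaeebbdbdcbe'
  #27 SA[27]=20  'eebbdbdcbe'
  #28 SA[28]=3  'eebbedcadcdbebadaeebbdbdcbe'
  #29 SA[29]=2  'eeebbedcadcdbebadaeebbdbdcbe'

SA = [17, 10, 19, 1, 16, 22, 5, 23, 25, 28, 14, 6, 9, 0, 27, 12, 18, 24, 13, 8, 26, 11, 29, 15, 21, 4, 7, 20, 3, 2]
rank  pair      lcp
   1  s[17:],s[10:]  2  'ad'
   2  s[10:],s[19:]  1  'a'
   3  s[19:],s[1:]  3  'aee'
   4  s[1:],s[16:]  0  ''
   5  s[16:],s[22:]  1  'b'
   6  s[22:],s[5:]  2  'bb'
   7  s[5:],s[23:]  1  'b'
   8  s[23:],s[25:]  2  'bd'
   9  s[25:],s[28:]  1  'b'
  10  s[28:],s[14:]  2  'be'
  11  s[14:],s[6:]  2  'be'
  12  s[6:],s[9:]  0  ''
  13  s[9:],s[0:]  2  'ca'
  14  s[0:],s[27:]  1  'c'
  15  s[27:],s[12:]  1  'c'
  16  s[12:],s[18:]  0  ''
  17  s[18:],s[24:]  1  'd'
  18  s[24:],s[13:]  2  'db'
  19  s[13:],s[8:]  1  'd'
  20  s[8:],s[26:]  2  'dc'
  21  s[26:],s[11:]  2  'dc'
  22  s[11:],s[29:]  0  ''
  23  s[29:],s[15:]  1  'e'
  24  s[15:],s[21:]  2  'eb'
  25  s[21:],s[4:]  3  'ebb'
  26  s[4:],s[7:]  1  'e'
  27  s[7:],s[20:]  1  'e'
  28  s[20:],s[3:]  4  'eebb'
  29  s[3:],s[2:]  2  'ee'

[0, 2, 1, 3, 0, 1, 2, 1, 2, 1, 2, 2, 0, 2, 1, 1, 0, 1, 2, 1, 2, 2, 0, 1, 2, 3, 1, 1, 4, 2]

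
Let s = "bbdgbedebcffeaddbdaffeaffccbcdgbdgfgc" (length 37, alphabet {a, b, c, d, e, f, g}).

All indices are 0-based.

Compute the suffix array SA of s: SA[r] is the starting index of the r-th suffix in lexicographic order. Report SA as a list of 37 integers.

sorted suffixes:
  #0 SA[0]=13  'addbdaffeaffccbcdgbdgfgc'
  #1 SA[1]=22  'affccbcdgbdgfgc'
  #2 SA[2]=18  'affeaffccbcdgbdgfgc'
  #3 SA[3]=0  'bbdgbedebcffeaddbdaffeaffccbcdgbdgfgc'
  #4 SA[4]=27  'bcdgbdgfgc'
  #5 SA[5]=8  'bcffeaddbdaffeaffccbcdgbdgfgc'
  #6 SA[6]=16  'bdaffeaffccbcdgbdgfgc'
  #7 SA[7]=1  'bdgbedebcffeaddbdaffeaffccbcdgbdgfgc'
  #8 SA[8]=31  'bdgfgc'
  #9 SA[9]=4  'bedebcffeaddbdaffeaffccbcdgbdgfgc'
  #10 SA[10]=36  'c'
  #11 SA[11]=26  'cbcdgbdgfgc'
  #12 SA[12]=25  'ccbcdgbdgfgc'
  #13 SA[13]=28  'cdgbdgfgc'
  #14 SA[14]=9  'cffeaddbdaffeaffccbcdgbdgfgc'
  #15 SA[15]=17  'daffeaffccbcdgbdgfgc'
  #16 SA[16]=15  'dbdaffeaffccbcdgbdgfgc'
  #17 SA[17]=14  'ddbdaffeaffccbcdgbdgfgc'
  #18 SA[18]=6  'debcffeaddbdaffeaffccbcdgbdgfgc'
  #19 SA[19]=29  'dgbdgfgc'
  #20 SA[20]=2  'dgbedebcffeaddbdaffeaffccbcdgbdgfgc'
  #21 SA[21]=32  'dgfgc'
  #22 SA[22]=12  'eaddbdaffeaffccbcdgbdgfgc'
  #23 SA[23]=21  'eaffccbcdgbdgfgc'
  #24 SA[24]=7  'ebcffeaddbdaffeaffccbcdgbdgfgc'
  #25 SA[25]=5  'edebcffeaddbdaffeaffccbcdgbdgfgc'
  #26 SA[26]=24  'fccbcdgbdgfgc'
  #27 SA[27]=11  'feaddbdaffeaffccbcdgbdgfgc'
  #28 SA[28]=20  'feaffccbcdgbdgfgc'
  #29 SA[29]=23  'ffccbcdgbdgfgc'
  #30 SA[30]=10  'ffeaddbdaffeaffccbcdgbdgfgc'
  #31 SA[31]=19  'ffeaffccbcdgbdgfgc'
  #32 SA[32]=34  'fgc'
  #33 SA[33]=30  'gbdgfgc'
  #34 SA[34]=3  'gbedebcffeaddbdaffeaffccbcdgbdgfgc'
  #35 SA[35]=35  'gc'
  #36 SA[36]=33  'gfgc'

[13, 22, 18, 0, 27, 8, 16, 1, 31, 4, 36, 26, 25, 28, 9, 17, 15, 14, 6, 29, 2, 32, 12, 21, 7, 5, 24, 11, 20, 23, 10, 19, 34, 30, 3, 35, 33]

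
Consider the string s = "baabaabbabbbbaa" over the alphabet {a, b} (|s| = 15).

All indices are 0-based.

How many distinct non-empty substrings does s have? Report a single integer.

90

rank | idx | suffix
   0 |  14 | a
   1 |  13 | aa
   2 |   1 | aabaabbabbbbaa
   3 |   4 | aabbabbbbaa
   4 |   2 | abaabbabbbbaa
   5 |   5 | abbabbbbaa
   6 |   8 | abbbbaa
   7 |  12 | baa
   8 |   0 | baabaabbabbbbaa
   9 |   3 | baabbabbbbaa
  10 |   7 | babbbbaa
  11 |  11 | bbaa
  12 |   6 | bbabbbbaa
  13 |  10 | bbbaa
  14 |   9 | bbbbaa

SA = [14, 13, 1, 4, 2, 5, 8, 12, 0, 3, 7, 11, 6, 10, 9]
[i] adj suffixes → lcp
  [1] 14/13 → 1 ('a')
  [2] 13/1 → 2 ('aa')
  [3] 1/4 → 3 ('aab')
  [4] 4/2 → 1 ('a')
  [5] 2/5 → 2 ('ab')
  [6] 5/8 → 3 ('abb')
  [7] 8/12 → 0 ('')
  [8] 12/0 → 3 ('baa')
  [9] 0/3 → 4 ('baab')
  [10] 3/7 → 2 ('ba')
  [11] 7/11 → 1 ('b')
  [12] 11/6 → 3 ('bba')
  [13] 6/10 → 2 ('bb')
  [14] 10/9 → 3 ('bbb')

n(n+1)/2 = 15·16/2 = 120
Σ LCP = 0 + 1 + 2 + 3 + 1 + 2 + 3 + 0 + 3 + 4 + 2 + 1 + 3 + 2 + 3 = 30
distinct = 120 − 30 = 90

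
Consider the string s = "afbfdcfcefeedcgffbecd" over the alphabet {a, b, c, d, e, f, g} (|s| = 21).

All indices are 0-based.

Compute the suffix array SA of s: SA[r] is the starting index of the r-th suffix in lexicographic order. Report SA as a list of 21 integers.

[0, 17, 2, 19, 7, 5, 13, 20, 4, 12, 18, 11, 10, 8, 16, 1, 6, 3, 9, 15, 14]

rank→(start, suffix):
  0 → (0, 'afbfdcfcefeedcgffbecd')
  1 → (17, 'becd')
  2 → (2, 'bfdcfcefeedcgffbecd')
  3 → (19, 'cd')
  4 → (7, 'cefeedcgffbecd')
  5 → (5, 'cfcefeedcgffbecd')
  6 → (13, 'cgffbecd')
  7 → (20, 'd')
  8 → (4, 'dcfcefeedcgffbecd')
  9 → (12, 'dcgffbecd')
  10 → (18, 'ecd')
  11 → (11, 'edcgffbecd')
  12 → (10, 'eedcgffbecd')
  13 → (8, 'efeedcgffbecd')
  14 → (16, 'fbecd')
  15 → (1, 'fbfdcfcefeedcgffbecd')
  16 → (6, 'fcefeedcgffbecd')
  17 → (3, 'fdcfcefeedcgffbecd')
  18 → (9, 'feedcgffbecd')
  19 → (15, 'ffbecd')
  20 → (14, 'gffbecd')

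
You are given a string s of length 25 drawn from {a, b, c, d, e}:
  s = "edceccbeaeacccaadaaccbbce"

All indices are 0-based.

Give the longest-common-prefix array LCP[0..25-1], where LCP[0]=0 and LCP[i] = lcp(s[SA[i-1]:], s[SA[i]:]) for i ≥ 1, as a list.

rank | idx | suffix
   0 |  17 | aaccbbce
   1 |  14 | aadaaccbbce
   2 |  18 | accbbce
   3 |  10 | acccaadaaccbbce
   4 |  15 | adaaccbbce
   5 |   8 | aeacccaadaaccbbce
   6 |  21 | bbce
   7 |  22 | bce
   8 |   6 | beaeacccaadaaccbbce
   9 |  13 | caadaaccbbce
  10 |  20 | cbbce
  11 |   5 | cbeaeacccaadaaccbbce
  12 |  12 | ccaadaaccbbce
  13 |  19 | ccbbce
  14 |   4 | ccbeaeacccaadaaccbbce
  15 |  11 | cccaadaaccbbce
  16 |  23 | ce
  17 |   2 | ceccbeaeacccaadaaccbbce
  18 |  16 | daaccbbce
  19 |   1 | dceccbeaeacccaadaaccbbce
  20 |  24 | e
  21 |   9 | eacccaadaaccbbce
  22 |   7 | eaeacccaadaaccbbce
  23 |   3 | eccbeaeacccaadaaccbbce
  24 |   0 | edceccbeaeacccaadaaccbbce

SA = [17, 14, 18, 10, 15, 8, 21, 22, 6, 13, 20, 5, 12, 19, 4, 11, 23, 2, 16, 1, 24, 9, 7, 3, 0]
rank  pair      lcp
   1  s[17:],s[14:]  2  'aa'
   2  s[14:],s[18:]  1  'a'
   3  s[18:],s[10:]  3  'acc'
   4  s[10:],s[15:]  1  'a'
   5  s[15:],s[8:]  1  'a'
   6  s[8:],s[21:]  0  ''
   7  s[21:],s[22:]  1  'b'
   8  s[22:],s[6:]  1  'b'
   9  s[6:],s[13:]  0  ''
  10  s[13:],s[20:]  1  'c'
  11  s[20:],s[5:]  2  'cb'
  12  s[5:],s[12:]  1  'c'
  13  s[12:],s[19:]  2  'cc'
  14  s[19:],s[4:]  3  'ccb'
  15  s[4:],s[11:]  2  'cc'
  16  s[11:],s[23:]  1  'c'
  17  s[23:],s[2:]  2  'ce'
  18  s[2:],s[16:]  0  ''
  19  s[16:],s[1:]  1  'd'
  20  s[1:],s[24:]  0  ''
  21  s[24:],s[9:]  1  'e'
  22  s[9:],s[7:]  2  'ea'
  23  s[7:],s[3:]  1  'e'
  24  s[3:],s[0:]  1  'e'

[0, 2, 1, 3, 1, 1, 0, 1, 1, 0, 1, 2, 1, 2, 3, 2, 1, 2, 0, 1, 0, 1, 2, 1, 1]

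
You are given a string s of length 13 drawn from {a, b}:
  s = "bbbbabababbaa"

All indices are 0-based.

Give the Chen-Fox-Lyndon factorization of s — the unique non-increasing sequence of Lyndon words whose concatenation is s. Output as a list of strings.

["b", "b", "b", "b", "abababb", "a", "a"]

emit factor 1: 'b' (i=0, period=1)
emit factor 2: 'b' (i=1, period=1)
emit factor 3: 'b' (i=2, period=1)
emit factor 4: 'b' (i=3, period=1)
emit factor 5: 'abababb' (i=4, period=7)
emit factor 6: 'a' (i=11, period=1)
emit factor 7: 'a' (i=12, period=1)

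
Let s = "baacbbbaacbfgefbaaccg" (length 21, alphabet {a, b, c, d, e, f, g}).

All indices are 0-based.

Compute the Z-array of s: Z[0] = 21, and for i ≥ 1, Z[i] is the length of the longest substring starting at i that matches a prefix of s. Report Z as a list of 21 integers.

Z[0]=21
i=1: fresh scan; Z[1]=0
i=2: fresh scan; Z[2]=0
i=3: fresh scan; Z[3]=0
i=4: fresh scan; Z[4]=1 extend→box=[4,5)
i=5: fresh scan; Z[5]=1 extend→box=[5,6)
i=6: fresh scan; Z[6]=5 extend→box=[6,11)
i=7: min(r-i=4, Z[1]=0)=0; Z[7]=0
i=8: min(r-i=3, Z[2]=0)=0; Z[8]=0
i=9: min(r-i=2, Z[3]=0)=0; Z[9]=0
i=10: min(r-i=1, Z[4]=1)=1; Z[10]=1
i=11: fresh scan; Z[11]=0
i=12: fresh scan; Z[12]=0
i=13: fresh scan; Z[13]=0
i=14: fresh scan; Z[14]=0
i=15: fresh scan; Z[15]=4 extend→box=[15,19)
i=16: min(r-i=3, Z[1]=0)=0; Z[16]=0
i=17: min(r-i=2, Z[2]=0)=0; Z[17]=0
i=18: min(r-i=1, Z[3]=0)=0; Z[18]=0
i=19: fresh scan; Z[19]=0
i=20: fresh scan; Z[20]=0

[21, 0, 0, 0, 1, 1, 5, 0, 0, 0, 1, 0, 0, 0, 0, 4, 0, 0, 0, 0, 0]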